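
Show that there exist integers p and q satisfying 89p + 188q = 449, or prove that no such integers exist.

Since gcd(89, 188) = 1, every integer is an integer combination of 89 and 188.
Dividing repeatedly: 188 = 2·89 + 10, 89 = 8·10 + 9, 10 = 1·9 + 1, 9 = 9·1 + 0.
Unwinding: 1 = 10 − 1·9 = 10 − (89 − 8·10) = −89 + 9·10 = −89 + 9·(188 − 2·89) = 9·188 − 19·89, i.e. 89·(-19) + 188·9 = 1.
Multiplying through by 449: p = (-19)·449 = -8531, q = 9·449 = 4041 is a solution.
The general solution is p = -8531 + 188k, q = 4041 − 89k; taking k = 46 gives the smaller pair p = 117, q = -53.
Indeed 89·117 + 188·(-53) = 10413 − 9964 = 449.

p = 117, q = -53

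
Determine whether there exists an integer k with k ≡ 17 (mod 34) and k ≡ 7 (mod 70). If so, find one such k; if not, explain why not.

k = 357

gcd(34, 70) = 2. A simultaneous solution exists iff 17 ≡ 7 (mod 2); here 17 mod 2 = 1 = 7 mod 2, so it does.
Put k = 17 + 34t, so we need 34t ≡ 60 (mod 70), equivalently (divide by 2) 17t ≡ 30 (mod 35).
Invert 17 mod 35 by the Euclidean algorithm: 35 = 2·17 + 1, 17 = 17·1 + 0; back-substituting, 1 = 35 − 2·17. Hence 17·(-2) ≡ 1, so 17⁻¹ ≡ -2 ≡ 33 (mod 35).
Multiplying by 33: t ≡ 33·30 = 990 ≡ 10 (mod 35).
Then k = 17 + 34·10 = 357.
Verify: 357 = 10·34 + 17 and 357 = 5·70 + 7. ✓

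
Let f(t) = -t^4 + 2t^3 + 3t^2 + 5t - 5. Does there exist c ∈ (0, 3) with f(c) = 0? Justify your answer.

f(0) = -5 and f(3) = 10, which have opposite signs.
f is continuous everywhere (it is a polynomial), in particular on [0, 3].
So by the Intermediate Value Theorem there is a c strictly between 0 and 3 with f(c) = 0.

Such a root exists.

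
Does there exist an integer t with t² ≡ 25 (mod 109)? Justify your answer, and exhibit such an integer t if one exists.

Take t = 104. Then 104² = 10816 = 99·109 + 25, so 104² ≡ 25 (mod 109).

t = 104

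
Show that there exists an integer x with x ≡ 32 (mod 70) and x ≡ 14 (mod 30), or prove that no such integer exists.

There is no such integer.

Reduce both congruences modulo 10, which divides 70 and 30: they say x ≡ 32 (mod 10) and x ≡ 14 (mod 10).
However 32 ≡ 2 and 14 ≡ 4 (mod 10), and 2 ≠ 4.
So no integer satisfies both congruences.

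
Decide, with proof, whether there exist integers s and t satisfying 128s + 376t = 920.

s = 16, t = -3

Every value of 128s + 376t is a multiple of gcd(128, 376) = 8; since 8 ∣ 920, solutions exist.
Dividing through by 8 reduces the equation to 16s + 47t = 115.
Euclidean algorithm: 47 = 2·16 + 15, 16 = 1·15 + 1, 15 = 15·1 + 0.
Working back up the chain: 1 = 16 − 1·15 = 16 − (47 − 2·16) = −47 + 3·16. So 16·3 + 47·(-1) = 1.
Scaling by 115 gives the particular solution (s, t) = (345, -115).
Subtracting 7·47 from s and adding 7·16 to t gives the tidier solution (16, -3).
Check: 128·16 + 376·(-3) = 2048 − 1128 = 920. ✓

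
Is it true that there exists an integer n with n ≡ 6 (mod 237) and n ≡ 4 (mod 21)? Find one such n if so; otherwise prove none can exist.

No, no such integer exists.

Both moduli are multiples of 3 = gcd(237, 21), so any solution would satisfy n ≡ 6 and n ≡ 4 modulo 3 simultaneously.
However 6 ≡ 0 and 4 ≡ 1 (mod 3), and 0 ≠ 1.
Therefore no such n exists.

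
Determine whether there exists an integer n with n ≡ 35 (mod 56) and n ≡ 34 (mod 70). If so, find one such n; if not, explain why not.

There is no such integer.

Reduce both congruences modulo 14, which divides 56 and 70: they say n ≡ 35 (mod 14) and n ≡ 34 (mod 14).
But 35 mod 14 = 7 while 34 mod 14 = 6, a contradiction.
Therefore no such n exists.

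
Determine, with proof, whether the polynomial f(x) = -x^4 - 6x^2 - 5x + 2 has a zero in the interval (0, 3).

f(0) = 2 and f(3) = -148, which have opposite signs.
f is continuous everywhere (it is a polynomial), in particular on [0, 3].
By the Intermediate Value Theorem f must vanish at some point of (0, 3).

Yes, f has a root in the interval.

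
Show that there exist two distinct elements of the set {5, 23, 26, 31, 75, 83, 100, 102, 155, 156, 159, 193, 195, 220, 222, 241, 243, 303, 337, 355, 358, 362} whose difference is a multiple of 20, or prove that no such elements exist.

23 mod 20 = 3 and 83 mod 20 = 3, so 83 − 23 = 60 = 3·20.

23 and 83 are such a pair.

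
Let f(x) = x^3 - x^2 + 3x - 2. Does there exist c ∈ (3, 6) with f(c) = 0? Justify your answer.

f has no root in that interval.

Evaluate at the endpoints: f(3) = 25, f(6) = 196 — same sign (positive).
f'(x) = 3x^2 - 2x + 3 has discriminant (-2)² − 4·3·3 = -32 < 0, so f' has no real roots and is positive for every real x.
Hence f is strictly increasing on ℝ, and in particular on [3, 6]. A strictly monotone function with same-sign endpoint values stays positive on the whole interval, so f has no zero in (3, 6).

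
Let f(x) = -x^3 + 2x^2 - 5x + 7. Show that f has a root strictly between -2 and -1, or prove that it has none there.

Evaluate at the endpoints: f(-2) = 33, f(-1) = 15 — same sign (positive).
The derivative f'(x) = -3x^2 + 4x - 5 is a quadratic with discriminant 4² − 4·(-3)·(-5) = -44 < 0; it never vanishes, so it is always negative (sign of the leading coefficient).
Hence f is strictly decreasing on ℝ, and in particular on [-2, -1]. A strictly monotone function with same-sign endpoint values stays positive on the whole interval, so f has no zero in (-2, -1).

f has no root in that interval.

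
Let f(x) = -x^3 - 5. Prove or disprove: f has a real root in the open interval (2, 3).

No.

f(2) = -13 and f(3) = -32, both negative, so a sign-change argument is unavailable; we show f keeps this sign on the whole interval.
Shift to the endpoint 2: with x = 2 + u (0 < u < 1), one computes f(2 + u) = -u^3 - 6u^2 - 12u - 13.
The nonzero coefficients here are all negative, so for u > 0 every term is negative (or zero), and the constant term -13 is strictly negative.
Therefore f(x) < 0 throughout (2, 3), and f has no zero there.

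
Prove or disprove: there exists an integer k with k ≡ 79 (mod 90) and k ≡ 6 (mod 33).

There is no such integer.

Reduce both congruences modulo 3, which divides 90 and 33: they say k ≡ 79 (mod 3) and k ≡ 6 (mod 3).
But 79 mod 3 = 1 while 6 mod 3 = 0, a contradiction.
Therefore no such k exists.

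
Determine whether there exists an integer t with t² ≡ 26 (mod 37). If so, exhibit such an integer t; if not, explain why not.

t = 10

Take t = 10. Then 10² = 100 = 2·37 + 26, so 10² ≡ 26 (mod 37).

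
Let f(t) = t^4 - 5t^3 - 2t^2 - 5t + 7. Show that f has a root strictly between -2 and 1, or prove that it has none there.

f(-2) = 65 and f(1) = -4, which have opposite signs.
f is continuous everywhere (it is a polynomial), in particular on [-2, 1].
By the Intermediate Value Theorem, f takes the value 0 somewhere in the open interval.

Yes, f has a root in the interval.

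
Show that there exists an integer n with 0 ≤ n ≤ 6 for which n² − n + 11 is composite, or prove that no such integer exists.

No, no such integer n in that range exists.

The values for n = 0, 1, …, 6 are 11, 11, 13, 17, 23, 31, 41, and each of these is prime.
So no value in the range makes the expression composite.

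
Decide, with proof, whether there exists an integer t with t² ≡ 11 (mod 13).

No, no such integer exists.

Since (13 − t)² ≡ t² (mod 13), it suffices to square t = 0, 1, …, 6: the residues are 0, 1, 4, 9, 3, 12, 10.
So the quadratic residues mod 13 are {0, 1, 3, 4, 9, 10, 12}, and 11 is not among them.
Therefore t² ≡ 11 (mod 13) has no solution.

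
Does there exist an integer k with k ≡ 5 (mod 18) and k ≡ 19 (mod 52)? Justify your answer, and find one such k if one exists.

k = 383

The moduli are not coprime: gcd(18, 52) = 2. Compatibility requires 2 ∣ (19 − 5) = 14, which holds, so solutions exist.
Write k = 5 + 18t. Then 18t ≡ 19 − 5 ≡ 14 (mod 52); dividing through by 2 gives 9t ≡ 7 (mod 26).
Invert 9 mod 26 by the Euclidean algorithm: 26 = 2·9 + 8, 9 = 1·8 + 1, 8 = 8·1 + 0; back-substituting, 1 = 9 − 1·8 = 9 − (26 − 2·9) = −26 + 3·9. Hence 9·3 ≡ 1, so 9⁻¹ ≡ 3 (mod 26).
Multiplying by 3: t ≡ 3·7 = 21 (mod 26).
Then k = 5 + 18·21 = 383.
Check: 383 mod 18 = 5, 383 mod 52 = 19. ✓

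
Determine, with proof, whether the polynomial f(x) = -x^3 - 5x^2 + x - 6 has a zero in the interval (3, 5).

The endpoint values f(3) = -75 and f(5) = -251 are both negative. Claim: f(x) < 0 for every x in (3, 5).
Shift to the endpoint 3: with x = 3 + u (0 < u < 2), one computes f(3 + u) = -u^3 - 14u^2 - 56u - 75.
The nonzero coefficients here are all negative, so for u > 0 every term is negative (or zero), and the constant term -75 is strictly negative.
So f is strictly negative on (3, 5); no root exists in the interval.

No such root exists.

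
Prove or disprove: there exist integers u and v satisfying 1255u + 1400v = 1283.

gcd(1255, 1400) = 5, so every integer of the form 1255u + 1400v is a multiple of 5.
However 1283 leaves remainder 3 on division by 5.
Hence no integers u, v satisfy the equation.

There are no such integers.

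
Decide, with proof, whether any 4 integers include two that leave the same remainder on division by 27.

No; for instance {78, 79, 80, 81} is a counterexample.

Try 4 consecutive integers, 78, 79, 80, 81. Their remainders mod 27 are 24, 25, 26, 0 — pairwise different, as any 4 ≤ 27 consecutive integers have distinct residues.
So no two of them leave the same remainder on division by 27; the claim fails for this set.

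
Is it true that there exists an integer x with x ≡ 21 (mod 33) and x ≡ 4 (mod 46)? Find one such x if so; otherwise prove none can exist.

x = 648

The moduli 33 and 46 are coprime, so by the Chinese Remainder Theorem a unique solution modulo 1518 exists.
Any solution of the first congruence is x = 21 + 33t; substituting into the second, 33t ≡ 4 − 21 ≡ 29 (mod 46).
Note 33·7 = 231 ≡ 1 (mod 46) (as 231 − 1 = 5·46), so 33⁻¹ ≡ 7.
Multiplying by 7: t ≡ 7·29 = 203 ≡ 19 (mod 46).
Taking t = 19 gives x = 21 + 33·19 = 648.
Check: 648 mod 33 = 21, 648 mod 46 = 4. ✓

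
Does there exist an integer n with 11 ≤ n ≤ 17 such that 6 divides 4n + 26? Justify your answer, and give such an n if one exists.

For n = 11, 12 the values 70, 74 are not multiples of 6. n = 13 works, since 4·13 + 26 = 78 = 13·6.

n = 13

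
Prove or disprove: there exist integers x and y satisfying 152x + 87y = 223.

152 and 87 are coprime, so 152x + 87y ranges over all of ℤ.
Run the Euclidean algorithm on 152 and 87: 152 = 1·87 + 65, 87 = 1·65 + 22, 65 = 2·22 + 21, 22 = 1·21 + 1, 21 = 21·1 + 0.
Unwinding: 1 = 22 − 1·21 = 22 − (65 − 2·22) = −65 + 3·22 = −65 + 3·(87 − 1·65) = 3·87 − 4·65 = 3·87 − 4·(152 − 1·87) = −4·152 + 7·87, i.e. 152·(-4) + 87·7 = 1.
Scaling by 223 gives the particular solution (x, y) = (-892, 1561).
Shifting by a multiple of (87, −152) keeps it a solution: x = -892 + 11·87 = 65, y = 1561 − 11·152 = -111.
Check: 152·65 + 87·(-111) = 9880 − 9657 = 223. ✓

x = 65, y = -111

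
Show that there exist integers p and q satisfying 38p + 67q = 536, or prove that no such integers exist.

p = 0, q = 8

Since gcd(38, 67) = 1, every integer is an integer combination of 38 and 67.
Euclidean algorithm: 67 = 1·38 + 29, 38 = 1·29 + 9, 29 = 3·9 + 2, 9 = 4·2 + 1, 2 = 2·1 + 0.
Back-substituting, 1 = 9 − 4·2 = 9 − 4·(29 − 3·9) = −4·29 + 13·9 = −4·29 + 13·(38 − 1·29) = 13·38 − 17·29 = 13·38 − 17·(67 − 1·38) = −17·67 + 30·38; that is, 38·30 + 67·(-17) = 1.
Multiplying through by 536: p = 30·536 = 16080, q = (-17)·536 = -9112 is a solution.
The general solution is p = 16080 + 67k, q = -9112 − 38k; taking k = -240 gives the smaller pair p = 0, q = 8.
Check: 38·0 + 67·8 = 0 + 536 = 536. ✓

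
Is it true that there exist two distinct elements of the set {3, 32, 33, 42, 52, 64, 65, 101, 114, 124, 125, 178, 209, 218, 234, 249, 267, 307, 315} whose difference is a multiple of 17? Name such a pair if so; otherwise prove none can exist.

Reduce each element mod 17: 3↦3, 32↦15, 33↦16, 42↦8, 52↦1, 64↦13, 65↦14, 101↦16, 114↦12, 124↦5, 125↦6, 178↦8, 209↦5, 218↦14, 234↦13, 249↦11, 267↦12, 307↦1, 315↦9. The residue 16 repeats (at 33 and 101), and 101 − 33 = 68 = 4·17.

33 and 101 are such a pair.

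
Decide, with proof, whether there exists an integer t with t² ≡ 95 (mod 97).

t = 17 works: 17² = 289, and 289 − 95 = 194 = 2·97.

t = 17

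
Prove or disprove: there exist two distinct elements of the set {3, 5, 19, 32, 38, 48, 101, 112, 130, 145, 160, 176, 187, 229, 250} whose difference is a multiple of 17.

Two integers differ by a multiple of 17 exactly when they have the same residue mod 17. The residues are 3↦3, 5↦5, 19↦2, 32↦15, 38↦4, 48↦14, 101↦16, 112↦10, 130↦11, 145↦9, 160↦7, 176↦6, 187↦0, 229↦8, 250↦12.
All 15 residues are distinct, so no two elements differ by a multiple of 17.

There is no such pair.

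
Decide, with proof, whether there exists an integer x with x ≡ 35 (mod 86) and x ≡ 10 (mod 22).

No, no such integer exists.

Both moduli are multiples of 2 = gcd(86, 22), so any solution would satisfy x ≡ 35 and x ≡ 10 modulo 2 simultaneously.
But 35 mod 2 = 1 while 10 mod 2 = 0, a contradiction.
Therefore no such x exists.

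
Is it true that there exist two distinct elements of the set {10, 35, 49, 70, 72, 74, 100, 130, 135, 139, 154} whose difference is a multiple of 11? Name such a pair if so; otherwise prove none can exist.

Residues mod 11: 10↦10, 35↦2, 49↦5, 70↦4, 72↦6, 74↦8, 100↦1, 130↦9, 135↦3, 139↦7, 154↦0.
No residue repeats among the 11 elements, so no pair has difference ≡ 0 (mod 11).

No, no such pair exists.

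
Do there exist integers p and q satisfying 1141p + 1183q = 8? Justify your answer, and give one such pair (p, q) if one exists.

No such integers exist.

gcd(1141, 1183) = 7, so every integer of the form 1141p + 1183q is a multiple of 7.
However 8 leaves remainder 1 on division by 7.
So the equation is unsolvable over ℤ.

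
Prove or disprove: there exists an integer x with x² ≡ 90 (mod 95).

No such integer exists.

Since 19 ∣ 95, a solution of x² ≡ 90 (mod 95) would also satisfy x² ≡ 90 ≡ 14 (mod 19).
Squares mod 19 repeat after x = 9 (as (−x)² = x²); for x = 0..9 they are 0, 1, 4, 9, 16, 6, 17, 11, 7, 5.
So the quadratic residues mod 19 are {0, 1, 4, 5, 6, 7, 9, 11, 16, 17}, and 14 is not among them.
Therefore x² ≡ 90 (mod 95) has no solution.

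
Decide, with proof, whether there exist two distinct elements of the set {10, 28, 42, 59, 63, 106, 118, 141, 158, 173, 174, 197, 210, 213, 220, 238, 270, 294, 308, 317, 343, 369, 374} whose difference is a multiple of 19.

Both 10 and 238 leave remainder 10 on division by 19; their difference 228 = 12·19 is a multiple of 19.

The pair (10, 238) works.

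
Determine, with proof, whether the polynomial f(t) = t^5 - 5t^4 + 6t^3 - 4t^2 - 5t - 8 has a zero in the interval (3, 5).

Yes, f has a root in the interval.

f(3) = -59 and f(5) = 617, which have opposite signs.
f is continuous everywhere (it is a polynomial), in particular on [3, 5].
By the Intermediate Value Theorem, f takes the value 0 somewhere in the open interval.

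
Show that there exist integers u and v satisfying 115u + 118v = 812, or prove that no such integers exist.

115 and 118 are coprime, so 115u + 118v ranges over all of ℤ.
Dividing repeatedly: 118 = 1·115 + 3, 115 = 38·3 + 1, 3 = 3·1 + 0.
Unwinding: 1 = 115 − 38·3 = 115 − 38·(118 − 1·115) = −38·118 + 39·115, i.e. 115·39 + 118·(-38) = 1.
Times 812: 115·31668 + 118·(-30856) = 812, so (31668, -30856) solves it.
Shifting by a multiple of (118, −115) keeps it a solution: u = 31668 − 268·118 = 44, v = -30856 + 268·115 = -36.
Indeed 115·44 + 118·(-36) = 5060 − 4248 = 812.

u = 44, v = -36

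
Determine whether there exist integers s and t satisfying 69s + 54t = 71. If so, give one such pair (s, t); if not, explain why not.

Both 69 and 54 are divisible by gcd(69, 54) = 3, hence so is any combination 69s + 54t.
But 71 is not a multiple of 3 (it leaves remainder 2).
Hence no integers s, t satisfy the equation.

No such integers exist.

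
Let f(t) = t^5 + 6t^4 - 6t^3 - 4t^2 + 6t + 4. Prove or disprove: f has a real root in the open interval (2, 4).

No.

The endpoint values f(2) = 80 and f(4) = 2140 are both positive. Claim: f(t) > 0 for every t in (2, 4).
Substitute t = 2 + u, where 0 < u < 2 on the interval. Expanding, f(2 + u) = u^5 + 16u^4 + 82u^3 + 184u^2 + 190u + 80.
All 6 nonzero coefficients of this polynomial in u are positive; hence for u > 0 the value is a sum of positive terms (the constant 80 among them).
So f is strictly positive on (2, 4); no root exists in the interval.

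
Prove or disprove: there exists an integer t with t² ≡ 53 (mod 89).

t = 26

t = 26 works: 26² = 676, and 676 − 53 = 623 = 7·89.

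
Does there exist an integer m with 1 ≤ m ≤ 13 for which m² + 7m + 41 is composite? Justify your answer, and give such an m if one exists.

At m = 1: 1² + 7·1 + 41 = 49 = 7·7, which is composite.

m = 1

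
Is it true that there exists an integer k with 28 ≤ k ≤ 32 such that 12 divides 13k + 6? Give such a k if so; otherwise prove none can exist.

For k = 28, 29 the values 370, 383 are not multiples of 12. k = 30 works, since 13·30 + 6 = 396 = 33·12.

k = 30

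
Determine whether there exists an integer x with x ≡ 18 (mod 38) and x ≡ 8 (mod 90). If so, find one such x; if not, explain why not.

x = 1538

Here gcd(38, 90) = 2, and both 18 and 8 leave remainder 0 mod 2, so the system is consistent.
Put x = 18 + 38t, so we need 38t ≡ 80 (mod 90), equivalently (divide by 2) 19t ≡ 40 (mod 45).
Invert 19 mod 45 by the Euclidean algorithm: 45 = 2·19 + 7, 19 = 2·7 + 5, 7 = 1·5 + 2, 5 = 2·2 + 1, 2 = 2·1 + 0; back-substituting, 1 = 5 − 2·2 = 5 − 2·(7 − 1·5) = −2·7 + 3·5 = −2·7 + 3·(19 − 2·7) = 3·19 − 8·7 = 3·19 − 8·(45 − 2·19) = −8·45 + 19·19. Hence 19·19 ≡ 1, so 19⁻¹ ≡ 19 (mod 45).
Therefore t ≡ 19·40 = 760 ≡ 40 (mod 45).
Then x = 18 + 38·40 = 1538.
Verify: 1538 = 40·38 + 18 and 1538 = 17·90 + 8. ✓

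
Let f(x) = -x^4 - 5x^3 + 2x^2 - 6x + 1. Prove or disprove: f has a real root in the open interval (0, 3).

f(0) = 1 and f(3) = -215, which have opposite signs.
Since f is a polynomial it is continuous on [0, 3].
By the Intermediate Value Theorem f must vanish at some point of (0, 3).

Such a root exists.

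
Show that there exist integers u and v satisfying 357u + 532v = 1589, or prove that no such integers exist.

u = 73, v = -46

Since gcd(357, 532) = 7 and 1589 = 7·227, Bézout's identity guarantees a solution.
Dividing through by 7 reduces the equation to 51u + 76v = 227.
Euclidean algorithm: 76 = 1·51 + 25, 51 = 2·25 + 1, 25 = 25·1 + 0.
Back-substituting, 1 = 51 − 2·25 = 51 − 2·(76 − 1·51) = −2·76 + 3·51; that is, 51·3 + 76·(-2) = 1.
Times 227: 51·681 + 76·(-454) = 227, so (681, -454) solves it.
Shifting by a multiple of (76, −51) keeps it a solution: u = 681 − 8·76 = 73, v = -454 + 8·51 = -46.
Check: 357·73 + 532·(-46) = 26061 − 24472 = 1589. ✓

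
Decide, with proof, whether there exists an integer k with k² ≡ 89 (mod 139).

Take k = 28. Then 28² = 784 = 5·139 + 89, so 28² ≡ 89 (mod 139).

k = 28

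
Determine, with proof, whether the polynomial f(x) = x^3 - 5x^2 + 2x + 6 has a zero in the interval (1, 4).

f(1) = 4 and f(4) = -2, which have opposite signs.
f is continuous everywhere (it is a polynomial), in particular on [1, 4].
By the Intermediate Value Theorem, f takes the value 0 somewhere in the open interval.

Such a root exists.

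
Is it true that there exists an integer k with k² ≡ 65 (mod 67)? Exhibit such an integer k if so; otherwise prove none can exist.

k = 47

Take k = 47. Then 47² = 2209 = 32·67 + 65, so 47² ≡ 65 (mod 67).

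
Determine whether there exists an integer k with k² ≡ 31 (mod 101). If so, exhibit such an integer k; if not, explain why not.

k = 43

Take k = 43. Then 43² = 1849 = 18·101 + 31, so 43² ≡ 31 (mod 101).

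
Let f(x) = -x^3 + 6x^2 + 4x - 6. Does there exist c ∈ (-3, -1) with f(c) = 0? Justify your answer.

f(-3) = 63 and f(-1) = -3, which have opposite signs.
As a polynomial, f is continuous on every closed interval.
So by the Intermediate Value Theorem there is a c strictly between -3 and -1 with f(c) = 0.

Yes, f has a root in the interval.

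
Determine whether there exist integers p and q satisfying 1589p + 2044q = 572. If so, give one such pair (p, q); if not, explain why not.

gcd(1589, 2044) = 7, so every integer of the form 1589p + 2044q is a multiple of 7.
But 572 is not a multiple of 7 (it leaves remainder 5).
So the equation is unsolvable over ℤ.

No such integers exist.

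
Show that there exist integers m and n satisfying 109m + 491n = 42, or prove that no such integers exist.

m = 113, n = -25

Since gcd(109, 491) = 1, every integer is an integer combination of 109 and 491.
Dividing repeatedly: 491 = 4·109 + 55, 109 = 1·55 + 54, 55 = 1·54 + 1, 54 = 54·1 + 0.
Unwinding: 1 = 55 − 1·54 = 55 − (109 − 1·55) = −109 + 2·55 = −109 + 2·(491 − 4·109) = 2·491 − 9·109, i.e. 109·(-9) + 491·2 = 1.
Scaling by 42 gives the particular solution (m, n) = (-378, 84).
Adding 1·491 to m and subtracting 1·109 from n gives the tidier solution (113, -25).
Indeed 109·113 + 491·(-25) = 12317 − 12275 = 42.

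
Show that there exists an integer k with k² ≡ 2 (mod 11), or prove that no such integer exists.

No such integer exists.

Computing k² mod 11 for k = 0, 1, …, 5 (enough, by the symmetry k ↦ 11 − k) gives 0, 1, 4, 9, 5, 3.
So the quadratic residues mod 11 are {0, 1, 3, 4, 5, 9}, and 2 is not among them.
Hence no integer k has k² ≡ 2 (mod 11).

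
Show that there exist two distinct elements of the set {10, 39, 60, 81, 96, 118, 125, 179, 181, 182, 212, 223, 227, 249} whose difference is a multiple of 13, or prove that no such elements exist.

10 and 179 are such a pair.

10 mod 13 = 10 and 179 mod 13 = 10, so 179 − 10 = 169 = 13·13.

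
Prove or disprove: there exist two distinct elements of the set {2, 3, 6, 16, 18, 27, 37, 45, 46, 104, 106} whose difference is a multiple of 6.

Yes: 2 and 104.

2 mod 6 = 2 and 104 mod 6 = 2, so 104 − 2 = 102 = 17·6.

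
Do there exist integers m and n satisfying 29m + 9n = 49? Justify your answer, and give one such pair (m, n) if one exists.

Since gcd(29, 9) = 1, every integer is an integer combination of 29 and 9.
Euclidean algorithm: 29 = 3·9 + 2, 9 = 4·2 + 1, 2 = 2·1 + 0.
Unwinding: 1 = 9 − 4·2 = 9 − 4·(29 − 3·9) = −4·29 + 13·9, i.e. 29·(-4) + 9·13 = 1.
Multiplying through by 49: m = (-4)·49 = -196, n = 13·49 = 637 is a solution.
The general solution is m = -196 + 9k, n = 637 − 29k; taking k = 22 gives the smaller pair m = 2, n = -1.
Check: 29·2 + 9·(-1) = 58 − 9 = 49. ✓

m = 2, n = -1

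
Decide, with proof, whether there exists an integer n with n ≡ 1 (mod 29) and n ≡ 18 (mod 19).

n = 436

Since 29 and 19 share no common factor, CRT says the pair of congruences has a solution (unique mod 551).
Write n = 1 + 29t and require 1 + 29t ≡ 18 (mod 19), i.e. 29t ≡ 17 (mod 19).
29 ≡ 10 (mod 19), so this reads 10t ≡ 17 (mod 19). Invert 10 mod 19 by the Euclidean algorithm: 19 = 1·10 + 9, 10 = 1·9 + 1, 9 = 9·1 + 0; back-substituting, 1 = 10 − 1·9 = 10 − (19 − 1·10) = −19 + 2·10. Hence 10·2 ≡ 1, so 10⁻¹ ≡ 2 (mod 19).
Therefore t ≡ 2·17 = 34 ≡ 15 (mod 19).
With t = 15: n = 1 + 29·15 = 436.
Check: 436 mod 29 = 1, 436 mod 19 = 18. ✓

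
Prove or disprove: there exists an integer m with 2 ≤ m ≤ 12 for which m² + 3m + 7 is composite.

At m = 11: 11² + 3·11 + 7 = 161 = 7·23, which is composite.

m = 11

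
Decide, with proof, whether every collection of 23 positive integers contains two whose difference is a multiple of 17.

Yes.

Partition the integers by their residue mod 17; there are 17 classes.
Placing 23 integers into 17 classes, some class receives at least two — say a and b.
Equal remainders mean a − b ≡ 0 (mod 17), so 17 divides their difference.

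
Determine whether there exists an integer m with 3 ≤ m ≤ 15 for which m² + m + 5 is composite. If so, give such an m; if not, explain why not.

At m = 9: 9² + 9 + 5 = 95 = 5·19, which is composite.

m = 9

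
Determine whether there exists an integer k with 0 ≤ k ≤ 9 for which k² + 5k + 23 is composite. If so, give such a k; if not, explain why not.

The values for k = 0, 1, …, 9 are 23, 29, 37, 47, 59, 73, 89, 107, 127, 149, and each of these is prime.
So no value in the range makes the expression composite.

There is no such integer k in that range.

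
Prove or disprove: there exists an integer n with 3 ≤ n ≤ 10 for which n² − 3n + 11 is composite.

n = 5

At n = 5: 5² − 3·5 + 11 = 21 = 3·7, which is composite.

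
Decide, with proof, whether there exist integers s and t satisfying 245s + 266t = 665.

Every value of 245s + 266t is a multiple of gcd(245, 266) = 7; since 7 ∣ 665, solutions exist.
Dividing through by 7 reduces the equation to 35s + 38t = 95.
Run the Euclidean algorithm on 38 and 35: 38 = 1·35 + 3, 35 = 11·3 + 2, 3 = 1·2 + 1, 2 = 2·1 + 0.
Working back up the chain: 1 = 3 − 1·2 = 3 − (35 − 11·3) = −35 + 12·3 = −35 + 12·(38 − 1·35) = 12·38 − 13·35. So 35·(-13) + 38·12 = 1.
Times 95: 35·(-1235) + 38·1140 = 95, so (-1235, 1140) solves it.
Adding 33·38 to s and subtracting 33·35 from t gives the tidier solution (19, -15).
Indeed 245·19 + 266·(-15) = 4655 − 3990 = 665.

s = 19, t = -15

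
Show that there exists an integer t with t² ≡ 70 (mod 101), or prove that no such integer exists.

Take t = 75. Then 75² = 5625 = 55·101 + 70, so 75² ≡ 70 (mod 101).

t = 75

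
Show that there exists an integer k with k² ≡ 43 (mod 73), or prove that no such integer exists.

No such integer exists.

Apply Euler's criterion with the prime 73: 43 is a quadratic residue iff 43^36 ≡ 1 (mod 73), and a non-residue iff it is ≡ −1.
Squaring successively (mod 73): 43^2 = 1849 ≡ 24; 43^4 ≡ 24² = 576 ≡ 65; 43^8 ≡ 65² = 4225 ≡ 64; 43^16 ≡ 64² = 4096 ≡ 8; 43^32 ≡ 8² = 64 ≡ 64.
Since 36 = 32 + 4, 43^36 ≡ 64 · 65; multiplying out mod 73: 64·65 = 4160 ≡ 72. Thus 43^36 ≡ 72 ≡ −1 (mod 73).
By Euler's criterion 43 is a quadratic non-residue mod 73: no k satisfies k² ≡ 43 (mod 73).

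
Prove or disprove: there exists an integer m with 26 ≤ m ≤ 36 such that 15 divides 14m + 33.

m = 33 works, since 14·33 + 33 = 495 = 33·15.

m = 33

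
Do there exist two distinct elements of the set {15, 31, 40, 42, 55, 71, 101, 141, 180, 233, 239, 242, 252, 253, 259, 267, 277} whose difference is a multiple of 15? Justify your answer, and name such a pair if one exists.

15 and 180 are such a pair.

Both 15 and 180 leave remainder 0 on division by 15; their difference 165 = 11·15 is a multiple of 15.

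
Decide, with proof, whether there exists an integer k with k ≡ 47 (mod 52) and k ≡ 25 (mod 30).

k = 775

Here gcd(52, 30) = 2, and both 47 and 25 leave remainder 1 mod 2, so the system is consistent.
Write k = 47 + 52t. Then 52t ≡ 25 − 47 ≡ 8 (mod 30); dividing through by 2 gives 26t ≡ 4 (mod 15).
26 ≡ 11 (mod 15), so this reads 11t ≡ 4 (mod 15). Note 11·11 = 121 ≡ 1 (mod 15) (as 121 − 1 = 8·15), so 11⁻¹ ≡ 11.
Therefore t ≡ 11·4 = 44 ≡ 14 (mod 15).
Then k = 47 + 52·14 = 775.
Indeed 775 ≡ 47 (mod 52) and 775 ≡ 25 (mod 30).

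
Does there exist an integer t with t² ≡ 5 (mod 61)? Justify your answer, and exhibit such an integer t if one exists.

t = 26

t = 26 works: 26² = 676, and 676 − 5 = 671 = 11·61.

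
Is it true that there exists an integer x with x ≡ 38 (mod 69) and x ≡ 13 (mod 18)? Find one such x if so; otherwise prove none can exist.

gcd(69, 18) = 3. If x ≡ 38 (mod 69) and x ≡ 13 (mod 18), then x ≡ 38 (mod 3) and x ≡ 13 (mod 3).
These are incompatible: 38 − 13 = 25 is not divisible by 3.
Hence the system has no solution.

There is no such integer.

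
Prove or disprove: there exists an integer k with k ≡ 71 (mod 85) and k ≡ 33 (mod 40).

No such integer exists.

gcd(85, 40) = 5. If k ≡ 71 (mod 85) and k ≡ 33 (mod 40), then k ≡ 71 (mod 5) and k ≡ 33 (mod 5).
These are incompatible: 71 − 33 = 38 is not divisible by 5.
So no integer satisfies both congruences.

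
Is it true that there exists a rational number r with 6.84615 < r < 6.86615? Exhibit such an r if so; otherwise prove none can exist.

Multiplying by 7: 7·6.84615 = 47.92305 and 7·6.86615 = 48.06305, so the integer 48 lies strictly between them.
Hence 48/7 is a rational number with 6.84615 < 48/7 < 6.86615.

r = 48/7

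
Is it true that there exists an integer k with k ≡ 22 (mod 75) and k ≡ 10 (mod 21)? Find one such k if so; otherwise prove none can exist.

The moduli are not coprime: gcd(75, 21) = 3. Compatibility requires 3 ∣ (10 − 22) = -12, which holds, so solutions exist.
List candidates k ≡ 22 (mod 75): 22, 97, 172, 247, 322, 397, 472. Modulo 21 these are 1, 13, 4, 16, 7, 19, 10; 472 gives 10 as required.
Verify: 472 = 6·75 + 22 and 472 = 22·21 + 10. ✓

k = 472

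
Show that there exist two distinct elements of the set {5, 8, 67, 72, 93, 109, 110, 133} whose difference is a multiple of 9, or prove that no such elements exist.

There is no such pair.

Residues mod 9: 5↦5, 8↦8, 67↦4, 72↦0, 93↦3, 109↦1, 110↦2, 133↦7.
These 8 residues are pairwise different, hence no difference of two elements is divisible by 9.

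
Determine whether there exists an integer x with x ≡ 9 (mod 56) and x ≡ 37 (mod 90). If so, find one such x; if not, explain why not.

The moduli are not coprime: gcd(56, 90) = 2. Compatibility requires 2 ∣ (37 − 9) = 28, which holds, so solutions exist.
Write x = 9 + 56t. Then 56t ≡ 37 − 9 ≡ 28 (mod 90); dividing through by 2 gives 28t ≡ 14 (mod 45).
Note 28·37 = 1036 ≡ 1 (mod 45) (as 1036 − 1 = 23·45), so 28⁻¹ ≡ 37.
Therefore t ≡ 37·14 = 518 ≡ 23 (mod 45).
Then x = 9 + 56·23 = 1297.
Check: 1297 mod 56 = 9, 1297 mod 90 = 37. ✓

x = 1297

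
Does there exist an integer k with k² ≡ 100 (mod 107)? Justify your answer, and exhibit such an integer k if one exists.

k = 97

Take k = 97. Then 97² = 9409 = 87·107 + 100, so 97² ≡ 100 (mod 107).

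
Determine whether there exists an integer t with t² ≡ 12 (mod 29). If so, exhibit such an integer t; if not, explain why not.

No such integer exists.

Apply Euler's criterion with the prime 29: 12 is a quadratic residue iff 12^14 ≡ 1 (mod 29), and a non-residue iff it is ≡ −1.
Squaring successively (mod 29): 12^2 = 144 ≡ 28; 12^4 ≡ 28² = 784 ≡ 1; 12^8 ≡ 1² = 1 ≡ 1.
Since 14 = 8 + 4 + 2, 12^14 ≡ 1 · 1 · 28; multiplying out mod 29: 1·1 = 1 ≡ 1, then 1·28 = 28 ≡ 28. Thus 12^14 ≡ 28 ≡ −1 (mod 29).
The value −1 means 12 is a non-residue modulo 29, so t² ≡ 12 (mod 29) is impossible.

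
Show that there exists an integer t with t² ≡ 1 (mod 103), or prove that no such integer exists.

t = 1

Take t = 1. Then 1² = 1, and since 0 ≤ 1 < 103 this is already reduced: 1² ≡ 1 (mod 103).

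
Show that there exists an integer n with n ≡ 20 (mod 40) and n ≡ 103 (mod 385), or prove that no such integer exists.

No such integer exists.

gcd(40, 385) = 5. If n ≡ 20 (mod 40) and n ≡ 103 (mod 385), then n ≡ 20 (mod 5) and n ≡ 103 (mod 5).
However 20 ≡ 0 and 103 ≡ 3 (mod 5), and 0 ≠ 3.
So no integer satisfies both congruences.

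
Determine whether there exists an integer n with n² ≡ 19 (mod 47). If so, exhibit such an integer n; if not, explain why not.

No such integer exists.

Apply Euler's criterion with the prime 47: 19 is a quadratic residue iff 19^23 ≡ 1 (mod 47), and a non-residue iff it is ≡ −1.
Repeated squaring mod 47: 19^2 = 361 ≡ 32; 19^4 ≡ 32² = 1024 ≡ 37; 19^8 ≡ 37² = 1369 ≡ 6; 19^16 ≡ 6² = 36 ≡ 36.
Since 23 = 16 + 4 + 2 + 1, 19^23 ≡ 36 · 37 · 32 · 19; multiplying out mod 47: 36·37 = 1332 ≡ 16, then 16·32 = 512 ≡ 42, then 42·19 = 798 ≡ 46. Thus 19^23 ≡ 46 ≡ −1 (mod 47).
By Euler's criterion 19 is a quadratic non-residue mod 47: no n satisfies n² ≡ 19 (mod 47).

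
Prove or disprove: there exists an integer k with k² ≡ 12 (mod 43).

No such integer exists.

43 is prime, so by Euler's criterion 12 is a square mod 43 iff 12^((43−1)/2) = 12^21 ≡ 1 (mod 43).
Squaring successively (mod 43): 12^2 = 144 ≡ 15; 12^4 ≡ 15² = 225 ≡ 10; 12^8 ≡ 10² = 100 ≡ 14; 12^16 ≡ 14² = 196 ≡ 24.
Since 21 = 16 + 4 + 1, 12^21 ≡ 24 · 10 · 12; multiplying out mod 43: 24·10 = 240 ≡ 25, then 25·12 = 300 ≡ 42. Thus 12^21 ≡ 42 ≡ −1 (mod 43).
The value −1 means 12 is a non-residue modulo 43, so k² ≡ 12 (mod 43) is impossible.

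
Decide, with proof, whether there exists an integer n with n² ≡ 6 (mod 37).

Apply Euler's criterion with the prime 37: 6 is a quadratic residue iff 6^18 ≡ 1 (mod 37), and a non-residue iff it is ≡ −1.
Repeated squaring mod 37: 6^2 = 36 ≡ 36; 6^4 ≡ 36² = 1296 ≡ 1; 6^8 ≡ 1² = 1 ≡ 1; 6^16 ≡ 1² = 1 ≡ 1.
Since 18 = 16 + 2, 6^18 ≡ 1 · 36; multiplying out mod 37: 1·36 = 36 ≡ 36. Thus 6^18 ≡ 36 ≡ −1 (mod 37).
By Euler's criterion 6 is a quadratic non-residue mod 37: no n satisfies n² ≡ 6 (mod 37).

No, no such integer exists.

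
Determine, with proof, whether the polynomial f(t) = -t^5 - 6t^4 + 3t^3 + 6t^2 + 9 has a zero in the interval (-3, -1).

Such a root exists.

f(-3) = -261 and f(-1) = 7, which have opposite signs.
As a polynomial, f is continuous on every closed interval.
By the Intermediate Value Theorem, f takes the value 0 somewhere in the open interval.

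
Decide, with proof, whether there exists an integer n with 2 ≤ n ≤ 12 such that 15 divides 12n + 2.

No such integer n in that range exists.

The values of 12n + 2 for n = 2, 3, …, 12 are 26, 38, 50, 62, 74, 86, 98, 110, 122, 134, 146; reduced mod 15 these are 11, 8, 5, 2, 14, 11, 8, 5, 2, 14, 11.
Since 0 is absent from this list, 15 ∤ 12n + 2 for every n with 2 ≤ n ≤ 12.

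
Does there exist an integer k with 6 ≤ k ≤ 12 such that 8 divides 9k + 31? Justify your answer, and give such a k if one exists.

k = 9 works, since 9·9 + 31 = 112 = 14·8.

k = 9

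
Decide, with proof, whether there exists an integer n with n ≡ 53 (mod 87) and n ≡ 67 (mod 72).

There is no such integer.

gcd(87, 72) = 3. If n ≡ 53 (mod 87) and n ≡ 67 (mod 72), then n ≡ 53 (mod 3) and n ≡ 67 (mod 3).
However 53 ≡ 2 and 67 ≡ 1 (mod 3), and 2 ≠ 1.
Therefore no such n exists.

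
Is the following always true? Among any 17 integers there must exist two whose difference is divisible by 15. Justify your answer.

There are exactly 15 possible remainders on division by 15.
Placing 17 integers into 15 classes, some class receives at least two — say a and b.
Their difference a − b is then a multiple of 15.

Yes.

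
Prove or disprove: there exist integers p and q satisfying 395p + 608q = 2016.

395 and 608 are coprime, so 395p + 608q ranges over all of ℤ.
Euclidean algorithm: 608 = 1·395 + 213, 395 = 1·213 + 182, 213 = 1·182 + 31, 182 = 5·31 + 27, 31 = 1·27 + 4, 27 = 6·4 + 3, 4 = 1·3 + 1, 3 = 3·1 + 0.
Working back up the chain: 1 = 4 − 1·3 = 4 − (27 − 6·4) = −27 + 7·4 = −27 + 7·(31 − 1·27) = 7·31 − 8·27 = 7·31 − 8·(182 − 5·31) = −8·182 + 47·31 = −8·182 + 47·(213 − 1·182) = 47·213 − 55·182 = 47·213 − 55·(395 − 1·213) = −55·395 + 102·213 = −55·395 + 102·(608 − 1·395) = 102·608 − 157·395. So 395·(-157) + 608·102 = 1.
Multiplying through by 2016: p = (-157)·2016 = -316512, q = 102·2016 = 205632 is a solution.
Shifting by a multiple of (608, −395) keeps it a solution: p = -316512 + 521·608 = 256, q = 205632 − 521·395 = -163.
Indeed 395·256 + 608·(-163) = 101120 − 99104 = 2016.

p = 256, q = -163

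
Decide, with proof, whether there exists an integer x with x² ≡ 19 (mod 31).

x = 22

x = 22 works: 22² = 484, and 484 − 19 = 465 = 15·31.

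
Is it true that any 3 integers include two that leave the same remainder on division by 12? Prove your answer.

No; for instance {18, 19, 20} is a counterexample.

Consider the 3 integers 18, 19, 20. They lie in distinct residue classes modulo 12, since 3 ≤ 12.
Hence this collection has no pair with equal remainders mod 12, disproving the claim.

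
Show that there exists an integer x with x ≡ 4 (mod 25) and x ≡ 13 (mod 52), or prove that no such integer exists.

Since 25 and 52 share no common factor, CRT says the pair of congruences has a solution (unique mod 1300).
Write x = 4 + 25t and require 4 + 25t ≡ 13 (mod 52), i.e. 25t ≡ 9 (mod 52).
Note 25·25 = 625 ≡ 1 (mod 52) (as 625 − 1 = 12·52), so 25⁻¹ ≡ 25.
Therefore t ≡ 25·9 = 225 ≡ 17 (mod 52).
Taking t = 17 gives x = 4 + 25·17 = 429.
Indeed 429 ≡ 4 (mod 25) and 429 ≡ 13 (mod 52).

x = 429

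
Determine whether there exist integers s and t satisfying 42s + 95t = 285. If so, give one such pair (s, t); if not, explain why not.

s = 0, t = 3

Since gcd(42, 95) = 1, every integer is an integer combination of 42 and 95.
Dividing repeatedly: 95 = 2·42 + 11, 42 = 3·11 + 9, 11 = 1·9 + 2, 9 = 4·2 + 1, 2 = 2·1 + 0.
Working back up the chain: 1 = 9 − 4·2 = 9 − 4·(11 − 1·9) = −4·11 + 5·9 = −4·11 + 5·(42 − 3·11) = 5·42 − 19·11 = 5·42 − 19·(95 − 2·42) = −19·95 + 43·42. So 42·43 + 95·(-19) = 1.
Scaling by 285 gives the particular solution (s, t) = (12255, -5415).
Shifting by a multiple of (95, −42) keeps it a solution: s = 12255 − 129·95 = 0, t = -5415 + 129·42 = 3.
Check: 42·0 + 95·3 = 0 + 285 = 285. ✓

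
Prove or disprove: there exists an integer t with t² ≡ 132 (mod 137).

Apply Euler's criterion with the prime 137: 132 is a quadratic residue iff 132^68 ≡ 1 (mod 137), and a non-residue iff it is ≡ −1.
Squaring successively (mod 137): 132^2 = 17424 ≡ 25; 132^4 ≡ 25² = 625 ≡ 77; 132^8 ≡ 77² = 5929 ≡ 38; 132^16 ≡ 38² = 1444 ≡ 74; 132^32 ≡ 74² = 5476 ≡ 133; 132^64 ≡ 133² = 17689 ≡ 16.
Since 68 = 64 + 4, 132^68 ≡ 16 · 77; multiplying out mod 137: 16·77 = 1232 ≡ 136. Thus 132^68 ≡ 136 ≡ −1 (mod 137).
The value −1 means 132 is a non-residue modulo 137, so t² ≡ 132 (mod 137) is impossible.

There is no such integer.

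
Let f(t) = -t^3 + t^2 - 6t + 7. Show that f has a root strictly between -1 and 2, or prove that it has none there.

f(-1) = 15 and f(2) = -9, which have opposite signs.
As a polynomial, f is continuous on every closed interval.
By the Intermediate Value Theorem f must vanish at some point of (-1, 2).

Yes, f has a root in the interval.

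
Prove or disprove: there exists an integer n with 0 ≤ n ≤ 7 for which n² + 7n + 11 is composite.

At n = 4: 4² + 7·4 + 11 = 55 = 5·11, which is composite.

n = 4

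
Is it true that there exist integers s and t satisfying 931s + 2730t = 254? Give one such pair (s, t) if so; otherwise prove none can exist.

gcd(931, 2730) = 7, so every integer of the form 931s + 2730t is a multiple of 7.
But 254 = 7·36 + 2, so 7 ∤ 254.
Therefore 931s + 2730t = 254 has no solution in integers.

No such integers exist.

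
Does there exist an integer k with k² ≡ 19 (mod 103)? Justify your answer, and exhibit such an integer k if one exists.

k = 15

k = 15 works: 15² = 225, and 225 − 19 = 206 = 2·103.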